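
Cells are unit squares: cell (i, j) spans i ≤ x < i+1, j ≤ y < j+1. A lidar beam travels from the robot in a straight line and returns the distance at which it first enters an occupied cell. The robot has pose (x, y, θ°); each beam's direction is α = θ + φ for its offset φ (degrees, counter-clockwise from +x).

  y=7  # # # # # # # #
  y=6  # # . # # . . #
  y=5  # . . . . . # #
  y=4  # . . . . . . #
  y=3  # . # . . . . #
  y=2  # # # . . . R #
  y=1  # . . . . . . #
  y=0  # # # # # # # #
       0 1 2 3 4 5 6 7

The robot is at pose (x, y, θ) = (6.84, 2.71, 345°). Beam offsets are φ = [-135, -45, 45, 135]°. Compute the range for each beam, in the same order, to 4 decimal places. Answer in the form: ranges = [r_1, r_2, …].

beam 1: φ=-135°, α=210°
  d=(-0.8660,-0.5000)  start (6,2)  tX=0.9699 tY=1.4200  stride 1/|dx|=1.1547 1/|dy|=2.0000
    cross x-line → (5,2), t=0.9699
    cross y-line → (5,1), t=1.4200
    cross x-line → (4,1), t=2.1246
    cross x-line → (3,1), t=3.2793
    cross y-line → (3,0), t=3.4200 (wall)
  → r_1 = 3.4200
beam 2: φ=-45°, α=300°
  d=(0.5000,-0.8660)  start (6,2)  tX=0.3200 tY=0.8198  stride 1/|dx|=2.0000 1/|dy|=1.1547
    cross x-line → (7,2), t=0.3200 (wall)
  → r_2 = 0.3200
beam 3: φ=45°, α=30°
  d=(0.8660,0.5000)  start (6,2)  tX=0.1848 tY=0.5800  stride 1/|dx|=1.1547 1/|dy|=2.0000
    cross x-line → (7,2), t=0.1848 (wall)
  → r_3 = 0.1848
beam 4: φ=135°, α=120°
  d=(-0.5000,0.8660)  start (6,2)  tX=1.6800 tY=0.3349  stride 1/|dx|=2.0000 1/|dy|=1.1547
    cross y-line → (6,3), t=0.3349
    cross y-line → (6,4), t=1.4896
    cross x-line → (5,4), t=1.6800
    cross y-line → (5,5), t=2.6443
    cross x-line → (4,5), t=3.6800
    cross y-line → (4,6), t=3.7990 (wall)
  → r_4 = 3.7990

ranges = [3.4200, 0.3200, 0.1848, 3.7990]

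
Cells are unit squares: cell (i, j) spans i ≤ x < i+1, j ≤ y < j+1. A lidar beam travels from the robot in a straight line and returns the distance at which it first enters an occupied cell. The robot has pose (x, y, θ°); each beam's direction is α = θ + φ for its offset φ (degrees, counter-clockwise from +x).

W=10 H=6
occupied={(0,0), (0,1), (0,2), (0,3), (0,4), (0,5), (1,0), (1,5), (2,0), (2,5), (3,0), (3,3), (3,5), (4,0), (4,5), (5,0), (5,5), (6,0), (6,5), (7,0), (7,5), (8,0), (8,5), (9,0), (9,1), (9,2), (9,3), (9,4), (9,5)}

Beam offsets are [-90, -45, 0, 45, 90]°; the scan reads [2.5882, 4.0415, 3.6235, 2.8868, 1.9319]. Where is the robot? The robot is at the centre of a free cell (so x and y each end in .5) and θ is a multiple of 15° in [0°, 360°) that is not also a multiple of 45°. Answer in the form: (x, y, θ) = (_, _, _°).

Candidates: 31 free-cell centres × 16 headings = 496 poses. Raycast each; keep the one whose scan matches to 4 dp.
  (8.5, 1.5, 300°): beam 1 = 1.0000 ≠ 2.5882 ✗
  (4.5, 2.5, 210°): beam 1 = 1.0000 ≠ 2.5882 ✗
  (1.5, 2.5, 75°): beam 1 = 5.7956 ≠ 2.5882 ✗
  (3.5, 4.5, 300°): beam 1 = 2.8868 ≠ 2.5882 ✗
  …
  (6.5, 4.5, 285°): r_1=2.5882, r_2=4.0415, r_3=3.6235, r_4=2.8868, r_5=1.9319 — all match ✓
Unique over the lattice → pose = (6.5, 4.5, 285°).

(x, y, θ) = (6.5, 4.5, 285°)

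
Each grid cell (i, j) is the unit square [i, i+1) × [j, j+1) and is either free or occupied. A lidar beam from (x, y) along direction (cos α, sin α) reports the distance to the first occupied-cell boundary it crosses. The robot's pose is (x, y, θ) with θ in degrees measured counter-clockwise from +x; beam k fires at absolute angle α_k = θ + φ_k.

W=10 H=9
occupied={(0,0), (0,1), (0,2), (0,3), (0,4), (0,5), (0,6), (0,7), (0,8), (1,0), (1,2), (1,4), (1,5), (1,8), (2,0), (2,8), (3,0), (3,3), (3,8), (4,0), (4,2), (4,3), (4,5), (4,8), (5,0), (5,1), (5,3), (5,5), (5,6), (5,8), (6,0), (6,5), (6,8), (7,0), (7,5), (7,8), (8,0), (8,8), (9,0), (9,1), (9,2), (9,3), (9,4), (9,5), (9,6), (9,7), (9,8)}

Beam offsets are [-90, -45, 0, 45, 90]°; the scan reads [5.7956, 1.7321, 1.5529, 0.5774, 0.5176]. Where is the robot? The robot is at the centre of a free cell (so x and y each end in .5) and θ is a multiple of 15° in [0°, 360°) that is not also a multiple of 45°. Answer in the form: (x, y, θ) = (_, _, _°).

(x, y, θ) = (1.5, 6.5, 105°)

Candidates: 43 free-cell centres × 16 headings = 688 poses. Raycast each; keep the one whose scan matches to 4 dp.
  (2.5, 6.5, 60°): beam 1 = 1.7321 ≠ 5.7956 ✗
  (3.5, 6.5, 255°): beam 1 = 2.5882 ≠ 5.7956 ✗
  (2.5, 1.5, 15°): beam 1 = 0.5176 ≠ 5.7956 ✗
  (6.5, 7.5, 165°): beam 1 = 0.5176 ≠ 5.7956 ✗
  (6.5, 6.5, 60°): beam 1 = 1.0000 ≠ 5.7956 ✗
  …
  (1.5, 6.5, 105°): r_1=5.7956, r_2=1.7321, r_3=1.5529, r_4=0.5774, r_5=0.5176 — all match ✓
Only this pose fits every beam.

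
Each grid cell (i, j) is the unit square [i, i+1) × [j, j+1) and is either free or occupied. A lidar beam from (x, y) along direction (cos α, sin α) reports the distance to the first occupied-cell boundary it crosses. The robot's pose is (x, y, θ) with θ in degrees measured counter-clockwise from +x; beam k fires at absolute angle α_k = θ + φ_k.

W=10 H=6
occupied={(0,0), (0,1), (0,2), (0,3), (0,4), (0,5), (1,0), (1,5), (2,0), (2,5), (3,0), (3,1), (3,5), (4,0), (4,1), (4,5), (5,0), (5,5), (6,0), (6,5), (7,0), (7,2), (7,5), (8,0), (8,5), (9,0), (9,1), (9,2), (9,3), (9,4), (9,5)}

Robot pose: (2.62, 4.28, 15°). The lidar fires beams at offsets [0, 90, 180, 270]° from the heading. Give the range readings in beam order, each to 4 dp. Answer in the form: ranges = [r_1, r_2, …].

ranges = [2.7819, 0.7454, 1.6771, 2.3604]

beam 1: φ=0°, α=15°
  dir = (cos 15°, sin 15°) = (0.9659, 0.2588); from cell (2,4)
  next x-line at t=0.3934, next y-line at t=2.7819; Δt_x=1.0353, Δt_y=3.8637
    x: enter (3,4) at t=0.3934
    x: enter (4,4) at t=1.4287
    x: enter (5,4) at t=2.4640
    y: enter (5,5) at t=2.7819 ← occupied
  → r_1 = 2.7819
beam 2: φ=90°, α=105°
  dir = (cos 105°, sin 105°) = (-0.2588, 0.9659); from cell (2,4)
  next x-line at t=2.3955, next y-line at t=0.7454; Δt_x=3.8637, Δt_y=1.0353
    y: enter (2,5) at t=0.7454 ← occupied
  → r_2 = 0.7454
beam 3: φ=180°, α=195°
  dir = (cos 195°, sin 195°) = (-0.9659, -0.2588); from cell (2,4)
  next x-line at t=0.6419, next y-line at t=1.0818; Δt_x=1.0353, Δt_y=3.8637
    x: enter (1,4) at t=0.6419
    y: enter (1,3) at t=1.0818
    x: enter (0,3) at t=1.6771 ← occupied
  → r_3 = 1.6771
beam 4: φ=270°, α=285°
  dir = (cos 285°, sin 285°) = (0.2588, -0.9659); from cell (2,4)
  next x-line at t=1.4682, next y-line at t=0.2899; Δt_x=3.8637, Δt_y=1.0353
    y: enter (2,3) at t=0.2899
    y: enter (2,2) at t=1.3252
    x: enter (3,2) at t=1.4682
    y: enter (3,1) at t=2.3604 ← occupied
  → r_4 = 2.3604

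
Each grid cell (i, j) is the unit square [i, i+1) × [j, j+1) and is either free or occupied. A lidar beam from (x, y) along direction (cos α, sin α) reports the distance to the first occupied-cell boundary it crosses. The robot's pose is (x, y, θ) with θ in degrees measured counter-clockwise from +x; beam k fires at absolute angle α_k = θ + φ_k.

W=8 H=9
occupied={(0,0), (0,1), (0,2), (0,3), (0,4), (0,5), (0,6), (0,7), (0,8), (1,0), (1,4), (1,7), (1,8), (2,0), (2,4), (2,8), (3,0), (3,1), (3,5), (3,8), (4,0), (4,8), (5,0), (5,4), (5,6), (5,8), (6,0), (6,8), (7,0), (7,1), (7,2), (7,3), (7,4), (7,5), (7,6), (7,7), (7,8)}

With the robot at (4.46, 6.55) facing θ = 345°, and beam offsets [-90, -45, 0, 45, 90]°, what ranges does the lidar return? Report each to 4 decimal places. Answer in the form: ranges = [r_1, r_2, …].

beam 1: φ=-90°, α=255°
  d=(-0.2588,-0.9659)  start (4,6)  tX=1.7773 tY=0.5694  stride 1/|dx|=3.8637 1/|dy|=1.0353
    cross y-line → (4,5), t=0.5694
    cross y-line → (4,4), t=1.6047
    cross x-line → (3,4), t=1.7773
    cross y-line → (3,3), t=2.6400
    cross y-line → (3,2), t=3.6752
    cross y-line → (3,1), t=4.7105 (wall)
  → r_1 = 4.7105
beam 2: φ=-45°, α=300°
  d=(0.5000,-0.8660)  start (4,6)  tX=1.0800 tY=0.6351  stride 1/|dx|=2.0000 1/|dy|=1.1547
    cross y-line → (4,5), t=0.6351
    cross x-line → (5,5), t=1.0800
    cross y-line → (5,4), t=1.7898 (wall)
  → r_2 = 1.7898
beam 3: φ=0°, α=345°
  d=(0.9659,-0.2588)  start (4,6)  tX=0.5590 tY=2.1250  stride 1/|dx|=1.0353 1/|dy|=3.8637
    cross x-line → (5,6), t=0.5590 (wall)
  → r_3 = 0.5590
beam 4: φ=45°, α=30°
  d=(0.8660,0.5000)  start (4,6)  tX=0.6235 tY=0.9000  stride 1/|dx|=1.1547 1/|dy|=2.0000
    cross x-line → (5,6), t=0.6235 (wall)
  → r_4 = 0.6235
beam 5: φ=90°, α=75°
  d=(0.2588,0.9659)  start (4,6)  tX=2.0864 tY=0.4659  stride 1/|dx|=3.8637 1/|dy|=1.0353
    cross y-line → (4,7), t=0.4659
    cross y-line → (4,8), t=1.5012 (wall)
  → r_5 = 1.5012

ranges = [4.7105, 1.7898, 0.5590, 0.6235, 1.5012]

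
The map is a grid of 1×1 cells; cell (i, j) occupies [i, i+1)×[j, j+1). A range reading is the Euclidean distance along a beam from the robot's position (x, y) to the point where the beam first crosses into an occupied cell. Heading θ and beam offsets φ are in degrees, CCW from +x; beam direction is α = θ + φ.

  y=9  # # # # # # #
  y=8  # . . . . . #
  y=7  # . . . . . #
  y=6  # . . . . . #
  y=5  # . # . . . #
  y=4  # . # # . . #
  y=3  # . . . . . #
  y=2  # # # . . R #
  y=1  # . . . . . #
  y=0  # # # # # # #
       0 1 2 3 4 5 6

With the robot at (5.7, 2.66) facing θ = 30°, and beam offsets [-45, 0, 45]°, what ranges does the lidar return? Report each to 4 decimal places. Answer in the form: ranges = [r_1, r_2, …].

ranges = [0.3106, 0.3464, 1.1591]

beam 1: φ=-45°, α=345°
  cosα=0.9659 sinα=-0.2588 | (5,2) | tMaxX 0.3106 tMaxY 2.5500 | tΔX 1.0353 tΔY 3.8637
    t=0.3106 [x] (6,2) — stop
  → r_1 = 0.3106
beam 2: φ=0°, α=30°
  cosα=0.8660 sinα=0.5000 | (5,2) | tMaxX 0.3464 tMaxY 0.6800 | tΔX 1.1547 tΔY 2.0000
    t=0.3464 [x] (6,2) — stop
  → r_2 = 0.3464
beam 3: φ=45°, α=75°
  cosα=0.2588 sinα=0.9659 | (5,2) | tMaxX 1.1591 tMaxY 0.3520 | tΔX 3.8637 tΔY 1.0353
    t=0.3520 [y] (5,3)
    t=1.1591 [x] (6,3) — stop
  → r_3 = 1.1591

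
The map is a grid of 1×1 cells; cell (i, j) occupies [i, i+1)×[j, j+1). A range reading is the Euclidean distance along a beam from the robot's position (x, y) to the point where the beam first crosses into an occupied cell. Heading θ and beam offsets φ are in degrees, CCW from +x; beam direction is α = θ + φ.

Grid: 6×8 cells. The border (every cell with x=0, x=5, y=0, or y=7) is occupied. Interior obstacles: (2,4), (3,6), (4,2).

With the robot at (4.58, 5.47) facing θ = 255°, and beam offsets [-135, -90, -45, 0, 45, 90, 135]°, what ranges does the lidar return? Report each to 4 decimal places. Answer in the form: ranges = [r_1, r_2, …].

beam 1: φ=-135°, α=120°
  d=(-0.5000,0.8660)  start (4,5)  tX=1.1600 tY=0.6120  stride 1/|dx|=2.0000 1/|dy|=1.1547
    cross y-line → (4,6), t=0.6120
    cross x-line → (3,6), t=1.1600 (wall)
  → r_1 = 1.1600
beam 2: φ=-90°, α=165°
  d=(-0.9659,0.2588)  start (4,5)  tX=0.6005 tY=2.0478  stride 1/|dx|=1.0353 1/|dy|=3.8637
    cross x-line → (3,5), t=0.6005
    cross x-line → (2,5), t=1.6357
    cross y-line → (2,6), t=2.0478
    cross x-line → (1,6), t=2.6710
    cross x-line → (0,6), t=3.7063 (wall)
  → r_2 = 3.7063
beam 3: φ=-45°, α=210°
  d=(-0.8660,-0.5000)  start (4,5)  tX=0.6697 tY=0.9400  stride 1/|dx|=1.1547 1/|dy|=2.0000
    cross x-line → (3,5), t=0.6697
    cross y-line → (3,4), t=0.9400
    cross x-line → (2,4), t=1.8244 (wall)
  → r_3 = 1.8244
beam 4: φ=0°, α=255°
  d=(-0.2588,-0.9659)  start (4,5)  tX=2.2409 tY=0.4866  stride 1/|dx|=3.8637 1/|dy|=1.0353
    cross y-line → (4,4), t=0.4866
    cross y-line → (4,3), t=1.5219
    cross x-line → (3,3), t=2.2409
    cross y-line → (3,2), t=2.5571
    cross y-line → (3,1), t=3.5924
    cross y-line → (3,0), t=4.6277 (wall)
  → r_4 = 4.6277
beam 5: φ=45°, α=300°
  d=(0.5000,-0.8660)  start (4,5)  tX=0.8400 tY=0.5427  stride 1/|dx|=2.0000 1/|dy|=1.1547
    cross y-line → (4,4), t=0.5427
    cross x-line → (5,4), t=0.8400 (wall)
  → r_5 = 0.8400
beam 6: φ=90°, α=345°
  d=(0.9659,-0.2588)  start (4,5)  tX=0.4348 tY=1.8159  stride 1/|dx|=1.0353 1/|dy|=3.8637
    cross x-line → (5,5), t=0.4348 (wall)
  → r_6 = 0.4348
beam 7: φ=135°, α=30°
  d=(0.8660,0.5000)  start (4,5)  tX=0.4850 tY=1.0600  stride 1/|dx|=1.1547 1/|dy|=2.0000
    cross x-line → (5,5), t=0.4850 (wall)
  → r_7 = 0.4850

ranges = [1.1600, 3.7063, 1.8244, 4.6277, 0.8400, 0.4348, 0.4850]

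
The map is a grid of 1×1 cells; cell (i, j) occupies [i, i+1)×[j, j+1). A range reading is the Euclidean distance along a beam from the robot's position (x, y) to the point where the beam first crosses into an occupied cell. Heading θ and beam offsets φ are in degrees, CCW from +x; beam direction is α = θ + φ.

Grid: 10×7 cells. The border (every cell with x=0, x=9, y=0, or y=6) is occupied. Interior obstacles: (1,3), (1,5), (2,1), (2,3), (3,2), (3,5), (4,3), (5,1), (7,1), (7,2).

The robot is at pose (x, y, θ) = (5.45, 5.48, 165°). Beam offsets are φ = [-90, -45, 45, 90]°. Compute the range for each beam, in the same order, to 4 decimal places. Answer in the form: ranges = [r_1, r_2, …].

ranges = [0.5383, 0.6004, 2.9600, 1.7387]

beam 1: φ=-90°, α=75°
  direction (0.2588, 0.9659); cell (5,5); t to first gridline: x 2.1250, y 0.5383 (then +3.8637 / +1.0353)
    (5,6) via y @ 0.5383  # hit
  → r_1 = 0.5383
beam 2: φ=-45°, α=120°
  direction (-0.5000, 0.8660); cell (5,5); t to first gridline: x 0.9000, y 0.6004 (then +2.0000 / +1.1547)
    (5,6) via y @ 0.6004  # hit
  → r_2 = 0.6004
beam 3: φ=45°, α=210°
  direction (-0.8660, -0.5000); cell (5,5); t to first gridline: x 0.5196, y 0.9600 (then +1.1547 / +2.0000)
    (4,5) via x @ 0.5196
    (4,4) via y @ 0.9600
    (3,4) via x @ 1.6743
    (2,4) via x @ 2.8290
    (2,3) via y @ 2.9600  # hit
  → r_3 = 2.9600
beam 4: φ=90°, α=255°
  direction (-0.2588, -0.9659); cell (5,5); t to first gridline: x 1.7387, y 0.4969 (then +3.8637 / +1.0353)
    (5,4) via y @ 0.4969
    (5,3) via y @ 1.5322
    (4,3) via x @ 1.7387  # hit
  → r_4 = 1.7387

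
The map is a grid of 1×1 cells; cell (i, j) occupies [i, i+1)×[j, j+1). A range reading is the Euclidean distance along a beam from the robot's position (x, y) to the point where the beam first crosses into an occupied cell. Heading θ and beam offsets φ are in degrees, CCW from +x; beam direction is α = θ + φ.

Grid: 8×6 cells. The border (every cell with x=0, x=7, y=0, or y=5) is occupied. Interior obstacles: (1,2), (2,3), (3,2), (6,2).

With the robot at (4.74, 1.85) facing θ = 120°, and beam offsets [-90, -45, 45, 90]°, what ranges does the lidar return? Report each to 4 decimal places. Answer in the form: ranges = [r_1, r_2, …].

ranges = [1.4549, 3.2611, 0.7661, 1.7000]

beam 1: φ=-90°, α=30°
  cosα=0.8660 sinα=0.5000 | (4,1) | tMaxX 0.3002 tMaxY 0.3000 | tΔX 1.1547 tΔY 2.0000
    t=0.3000 [y] (4,2)
    t=0.3002 [x] (5,2)
    t=1.4549 [x] (6,2) — stop
  → r_1 = 1.4549
beam 2: φ=-45°, α=75°
  cosα=0.2588 sinα=0.9659 | (4,1) | tMaxX 1.0046 tMaxY 0.1553 | tΔX 3.8637 tΔY 1.0353
    t=0.1553 [y] (4,2)
    t=1.0046 [x] (5,2)
    t=1.1906 [y] (5,3)
    t=2.2258 [y] (5,4)
    t=3.2611 [y] (5,5) — stop
  → r_2 = 3.2611
beam 3: φ=45°, α=165°
  cosα=-0.9659 sinα=0.2588 | (4,1) | tMaxX 0.7661 tMaxY 0.5796 | tΔX 1.0353 tΔY 3.8637
    t=0.5796 [y] (4,2)
    t=0.7661 [x] (3,2) — stop
  → r_3 = 0.7661
beam 4: φ=90°, α=210°
  cosα=-0.8660 sinα=-0.5000 | (4,1) | tMaxX 0.8545 tMaxY 1.7000 | tΔX 1.1547 tΔY 2.0000
    t=0.8545 [x] (3,1)
    t=1.7000 [y] (3,0) — stop
  → r_4 = 1.7000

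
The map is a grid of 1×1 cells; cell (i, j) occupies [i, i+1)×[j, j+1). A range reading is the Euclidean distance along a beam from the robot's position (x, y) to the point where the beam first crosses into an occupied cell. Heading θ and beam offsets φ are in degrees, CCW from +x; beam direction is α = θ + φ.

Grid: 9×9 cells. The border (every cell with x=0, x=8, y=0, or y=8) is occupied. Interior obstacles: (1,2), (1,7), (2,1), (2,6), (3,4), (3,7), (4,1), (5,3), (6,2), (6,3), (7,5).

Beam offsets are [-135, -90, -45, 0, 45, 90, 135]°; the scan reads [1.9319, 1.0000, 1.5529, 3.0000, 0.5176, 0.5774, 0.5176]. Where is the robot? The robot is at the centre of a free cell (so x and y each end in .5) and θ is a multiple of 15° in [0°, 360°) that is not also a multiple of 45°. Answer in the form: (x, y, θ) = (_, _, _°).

(x, y, θ) = (5.5, 1.5, 120°)

Candidates: 38 free-cell centres × 16 headings = 608 poses. Raycast each; keep the one whose scan matches to 4 dp.
  (6.5, 5.5, 105°): beam 1 = 0.5774 ≠ 1.9319 ✗
  (2.5, 4.5, 195°): beam 1 = 2.8868 ≠ 1.9319 ✗
  (5.5, 7.5, 330°): beam 1 = 1.5529 ≠ 1.9319 ✗
  (5.5, 1.5, 300°): beam 1 = 0.5176 ≠ 1.9319 ✗
  (2.5, 3.5, 30°): beam 1 = 1.5529 ≠ 1.9319 ✗
  …
  (5.5, 1.5, 120°): r_1=1.9319, r_2=1.0000, r_3=1.5529, r_4=3.0000, r_5=0.5176, r_6=0.5774, r_7=0.5176 — all match ✓
Only this pose fits every beam.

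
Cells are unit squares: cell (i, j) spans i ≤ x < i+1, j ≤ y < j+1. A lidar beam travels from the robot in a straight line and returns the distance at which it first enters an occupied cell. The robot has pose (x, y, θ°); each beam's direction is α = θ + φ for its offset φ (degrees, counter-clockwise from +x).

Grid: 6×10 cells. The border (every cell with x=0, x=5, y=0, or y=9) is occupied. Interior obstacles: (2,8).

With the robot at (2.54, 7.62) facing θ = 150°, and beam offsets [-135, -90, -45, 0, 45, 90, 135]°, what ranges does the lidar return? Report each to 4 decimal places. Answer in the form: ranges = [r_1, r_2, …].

beam 1: φ=-135°, α=15°
  d=(0.9659,0.2588)  start (2,7)  tX=0.4762 tY=1.4682  stride 1/|dx|=1.0353 1/|dy|=3.8637
    cross x-line → (3,7), t=0.4762
    cross y-line → (3,8), t=1.4682
    cross x-line → (4,8), t=1.5115
    cross x-line → (5,8), t=2.5468 (wall)
  → r_1 = 2.5468
beam 2: φ=-90°, α=60°
  d=(0.5000,0.8660)  start (2,7)  tX=0.9200 tY=0.4388  stride 1/|dx|=2.0000 1/|dy|=1.1547
    cross y-line → (2,8), t=0.4388 (wall)
  → r_2 = 0.4388
beam 3: φ=-45°, α=105°
  d=(-0.2588,0.9659)  start (2,7)  tX=2.0864 tY=0.3934  stride 1/|dx|=3.8637 1/|dy|=1.0353
    cross y-line → (2,8), t=0.3934 (wall)
  → r_3 = 0.3934
beam 4: φ=0°, α=150°
  d=(-0.8660,0.5000)  start (2,7)  tX=0.6235 tY=0.7600  stride 1/|dx|=1.1547 1/|dy|=2.0000
    cross x-line → (1,7), t=0.6235
    cross y-line → (1,8), t=0.7600
    cross x-line → (0,8), t=1.7782 (wall)
  → r_4 = 1.7782
beam 5: φ=45°, α=195°
  d=(-0.9659,-0.2588)  start (2,7)  tX=0.5590 tY=2.3955  stride 1/|dx|=1.0353 1/|dy|=3.8637
    cross x-line → (1,7), t=0.5590
    cross x-line → (0,7), t=1.5943 (wall)
  → r_5 = 1.5943
beam 6: φ=90°, α=240°
  d=(-0.5000,-0.8660)  start (2,7)  tX=1.0800 tY=0.7159  stride 1/|dx|=2.0000 1/|dy|=1.1547
    cross y-line → (2,6), t=0.7159
    cross x-line → (1,6), t=1.0800
    cross y-line → (1,5), t=1.8706
    cross y-line → (1,4), t=3.0253
    cross x-line → (0,4), t=3.0800 (wall)
  → r_6 = 3.0800
beam 7: φ=135°, α=285°
  d=(0.2588,-0.9659)  start (2,7)  tX=1.7773 tY=0.6419  stride 1/|dx|=3.8637 1/|dy|=1.0353
    cross y-line → (2,6), t=0.6419
    cross y-line → (2,5), t=1.6771
    cross x-line → (3,5), t=1.7773
    cross y-line → (3,4), t=2.7124
    cross y-line → (3,3), t=3.7477
    cross y-line → (3,2), t=4.7830
    cross x-line → (4,2), t=5.6410
    cross y-line → (4,1), t=5.8183
    cross y-line → (4,0), t=6.8535 (wall)
  → r_7 = 6.8535

ranges = [2.5468, 0.4388, 0.3934, 1.7782, 1.5943, 3.0800, 6.8535]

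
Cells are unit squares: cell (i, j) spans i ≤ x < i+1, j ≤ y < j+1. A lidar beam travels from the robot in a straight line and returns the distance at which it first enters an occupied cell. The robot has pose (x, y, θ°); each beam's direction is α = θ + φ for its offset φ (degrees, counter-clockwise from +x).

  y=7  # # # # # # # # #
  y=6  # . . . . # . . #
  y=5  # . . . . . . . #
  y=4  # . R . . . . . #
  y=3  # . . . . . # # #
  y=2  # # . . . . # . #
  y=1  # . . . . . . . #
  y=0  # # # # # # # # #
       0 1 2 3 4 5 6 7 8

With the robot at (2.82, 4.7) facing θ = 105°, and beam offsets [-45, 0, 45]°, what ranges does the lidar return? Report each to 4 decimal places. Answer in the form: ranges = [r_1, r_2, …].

ranges = [2.6558, 2.3811, 2.1016]

beam 1: φ=-45°, α=60°
  d=(0.5000,0.8660)  start (2,4)  tX=0.3600 tY=0.3464  stride 1/|dx|=2.0000 1/|dy|=1.1547
    cross y-line → (2,5), t=0.3464
    cross x-line → (3,5), t=0.3600
    cross y-line → (3,6), t=1.5011
    cross x-line → (4,6), t=2.3600
    cross y-line → (4,7), t=2.6558 (wall)
  → r_1 = 2.6558
beam 2: φ=0°, α=105°
  d=(-0.2588,0.9659)  start (2,4)  tX=3.1682 tY=0.3106  stride 1/|dx|=3.8637 1/|dy|=1.0353
    cross y-line → (2,5), t=0.3106
    cross y-line → (2,6), t=1.3459
    cross y-line → (2,7), t=2.3811 (wall)
  → r_2 = 2.3811
beam 3: φ=45°, α=150°
  d=(-0.8660,0.5000)  start (2,4)  tX=0.9469 tY=0.6000  stride 1/|dx|=1.1547 1/|dy|=2.0000
    cross y-line → (2,5), t=0.6000
    cross x-line → (1,5), t=0.9469
    cross x-line → (0,5), t=2.1016 (wall)
  → r_3 = 2.1016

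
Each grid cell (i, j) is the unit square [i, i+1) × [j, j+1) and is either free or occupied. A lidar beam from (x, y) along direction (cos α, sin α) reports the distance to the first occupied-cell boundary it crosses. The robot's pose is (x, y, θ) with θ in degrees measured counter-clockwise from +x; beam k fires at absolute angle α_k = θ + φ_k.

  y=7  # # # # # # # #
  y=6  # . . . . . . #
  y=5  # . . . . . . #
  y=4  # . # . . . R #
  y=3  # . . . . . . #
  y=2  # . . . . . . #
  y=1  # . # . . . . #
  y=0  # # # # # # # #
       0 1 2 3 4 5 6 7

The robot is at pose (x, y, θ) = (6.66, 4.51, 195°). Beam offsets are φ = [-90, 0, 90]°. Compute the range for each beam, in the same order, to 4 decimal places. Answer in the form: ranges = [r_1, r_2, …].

beam 1: φ=-90°, α=105°
  cosα=-0.2588 sinα=0.9659 | (6,4) | tMaxX 2.5500 tMaxY 0.5073 | tΔX 3.8637 tΔY 1.0353
    t=0.5073 [y] (6,5)
    t=1.5426 [y] (6,6)
    t=2.5500 [x] (5,6)
    t=2.5778 [y] (5,7) — stop
  → r_1 = 2.5778
beam 2: φ=0°, α=195°
  cosα=-0.9659 sinα=-0.2588 | (6,4) | tMaxX 0.6833 tMaxY 1.9705 | tΔX 1.0353 tΔY 3.8637
    t=0.6833 [x] (5,4)
    t=1.7186 [x] (4,4)
    t=1.9705 [y] (4,3)
    t=2.7538 [x] (3,3)
    t=3.7891 [x] (2,3)
    t=4.8244 [x] (1,3)
    t=5.8342 [y] (1,2)
    t=5.8597 [x] (0,2) — stop
  → r_2 = 5.8597
beam 3: φ=90°, α=285°
  cosα=0.2588 sinα=-0.9659 | (6,4) | tMaxX 1.3137 tMaxY 0.5280 | tΔX 3.8637 tΔY 1.0353
    t=0.5280 [y] (6,3)
    t=1.3137 [x] (7,3) — stop
  → r_3 = 1.3137

ranges = [2.5778, 5.8597, 1.3137]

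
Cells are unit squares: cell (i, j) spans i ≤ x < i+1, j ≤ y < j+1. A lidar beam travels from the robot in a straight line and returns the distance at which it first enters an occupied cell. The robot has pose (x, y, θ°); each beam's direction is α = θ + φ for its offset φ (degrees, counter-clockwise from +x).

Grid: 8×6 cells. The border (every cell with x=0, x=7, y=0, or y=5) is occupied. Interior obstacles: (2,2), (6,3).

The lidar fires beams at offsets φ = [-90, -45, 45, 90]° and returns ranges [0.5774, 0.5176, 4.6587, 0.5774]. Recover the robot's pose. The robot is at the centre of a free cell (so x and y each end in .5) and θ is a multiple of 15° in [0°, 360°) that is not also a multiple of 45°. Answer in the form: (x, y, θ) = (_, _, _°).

The pose lattice has 22·16 = 352 candidates. Test each by forward raycasting.
  (3.5, 4.5, 165°): beam 1 = 0.5176 ≠ 0.5774 ✗
  (4.5, 4.5, 105°): beam 1 = 1.9319 ≠ 0.5774 ✗
  (4.5, 4.5, 255°): beam 1 = 1.9319 ≠ 0.5774 ✗
  (1.5, 2.5, 105°): beam 1 = 0.5176 ≠ 0.5774 ✗
  …
  (2.5, 1.5, 330°): r_1=0.5774, r_2=0.5176, r_3=4.6587, r_4=0.5774 — all match ✓
No second candidate reproduces the full scan.

(x, y, θ) = (2.5, 1.5, 330°)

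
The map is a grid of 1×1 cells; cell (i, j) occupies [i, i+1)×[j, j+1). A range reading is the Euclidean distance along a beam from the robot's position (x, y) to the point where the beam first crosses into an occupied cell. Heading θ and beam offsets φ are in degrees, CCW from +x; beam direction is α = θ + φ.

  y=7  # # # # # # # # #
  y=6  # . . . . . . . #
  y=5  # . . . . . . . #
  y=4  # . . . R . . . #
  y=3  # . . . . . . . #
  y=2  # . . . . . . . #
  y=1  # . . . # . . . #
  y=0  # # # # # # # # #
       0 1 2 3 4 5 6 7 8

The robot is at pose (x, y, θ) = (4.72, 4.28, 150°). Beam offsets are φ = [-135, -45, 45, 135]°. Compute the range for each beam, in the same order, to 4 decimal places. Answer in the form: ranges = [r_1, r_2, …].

ranges = [3.3957, 2.8160, 3.8512, 3.3957]

beam 1: φ=-135°, α=15°
  cosα=0.9659 sinα=0.2588 | (4,4) | tMaxX 0.2899 tMaxY 2.7819 | tΔX 1.0353 tΔY 3.8637
    t=0.2899 [x] (5,4)
    t=1.3252 [x] (6,4)
    t=2.3604 [x] (7,4)
    t=2.7819 [y] (7,5)
    t=3.3957 [x] (8,5) — stop
  → r_1 = 3.3957
beam 2: φ=-45°, α=105°
  cosα=-0.2588 sinα=0.9659 | (4,4) | tMaxX 2.7819 tMaxY 0.7454 | tΔX 3.8637 tΔY 1.0353
    t=0.7454 [y] (4,5)
    t=1.7807 [y] (4,6)
    t=2.7819 [x] (3,6)
    t=2.8160 [y] (3,7) — stop
  → r_2 = 2.8160
beam 3: φ=45°, α=195°
  cosα=-0.9659 sinα=-0.2588 | (4,4) | tMaxX 0.7454 tMaxY 1.0818 | tΔX 1.0353 tΔY 3.8637
    t=0.7454 [x] (3,4)
    t=1.0818 [y] (3,3)
    t=1.7807 [x] (2,3)
    t=2.8160 [x] (1,3)
    t=3.8512 [x] (0,3) — stop
  → r_3 = 3.8512
beam 4: φ=135°, α=285°
  cosα=0.2588 sinα=-0.9659 | (4,4) | tMaxX 1.0818 tMaxY 0.2899 | tΔX 3.8637 tΔY 1.0353
    t=0.2899 [y] (4,3)
    t=1.0818 [x] (5,3)
    t=1.3252 [y] (5,2)
    t=2.3604 [y] (5,1)
    t=3.3957 [y] (5,0) — stop
  → r_4 = 3.3957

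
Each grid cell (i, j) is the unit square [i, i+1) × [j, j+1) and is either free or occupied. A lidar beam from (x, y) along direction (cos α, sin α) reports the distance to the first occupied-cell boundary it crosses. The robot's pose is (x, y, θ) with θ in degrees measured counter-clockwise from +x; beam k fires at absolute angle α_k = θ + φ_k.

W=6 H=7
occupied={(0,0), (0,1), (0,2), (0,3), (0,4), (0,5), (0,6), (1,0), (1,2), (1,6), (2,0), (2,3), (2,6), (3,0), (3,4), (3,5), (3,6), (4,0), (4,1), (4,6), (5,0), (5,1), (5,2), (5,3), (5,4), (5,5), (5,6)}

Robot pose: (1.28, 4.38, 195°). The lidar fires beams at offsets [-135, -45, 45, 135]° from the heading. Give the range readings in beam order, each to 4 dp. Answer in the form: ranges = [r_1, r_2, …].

ranges = [1.8706, 0.3233, 0.5600, 0.8314]

beam 1: φ=-135°, α=60°
  dir = (cos 60°, sin 60°) = (0.5000, 0.8660); from cell (1,4)
  next x-line at t=1.4400, next y-line at t=0.7159; Δt_x=2.0000, Δt_y=1.1547
    y: enter (1,5) at t=0.7159
    x: enter (2,5) at t=1.4400
    y: enter (2,6) at t=1.8706 ← occupied
  → r_1 = 1.8706
beam 2: φ=-45°, α=150°
  dir = (cos 150°, sin 150°) = (-0.8660, 0.5000); from cell (1,4)
  next x-line at t=0.3233, next y-line at t=1.2400; Δt_x=1.1547, Δt_y=2.0000
    x: enter (0,4) at t=0.3233 ← occupied
  → r_2 = 0.3233
beam 3: φ=45°, α=240°
  dir = (cos 240°, sin 240°) = (-0.5000, -0.8660); from cell (1,4)
  next x-line at t=0.5600, next y-line at t=0.4388; Δt_x=2.0000, Δt_y=1.1547
    y: enter (1,3) at t=0.4388
    x: enter (0,3) at t=0.5600 ← occupied
  → r_3 = 0.5600
beam 4: φ=135°, α=330°
  dir = (cos 330°, sin 330°) = (0.8660, -0.5000); from cell (1,4)
  next x-line at t=0.8314, next y-line at t=0.7600; Δt_x=1.1547, Δt_y=2.0000
    y: enter (1,3) at t=0.7600
    x: enter (2,3) at t=0.8314 ← occupied
  → r_4 = 0.8314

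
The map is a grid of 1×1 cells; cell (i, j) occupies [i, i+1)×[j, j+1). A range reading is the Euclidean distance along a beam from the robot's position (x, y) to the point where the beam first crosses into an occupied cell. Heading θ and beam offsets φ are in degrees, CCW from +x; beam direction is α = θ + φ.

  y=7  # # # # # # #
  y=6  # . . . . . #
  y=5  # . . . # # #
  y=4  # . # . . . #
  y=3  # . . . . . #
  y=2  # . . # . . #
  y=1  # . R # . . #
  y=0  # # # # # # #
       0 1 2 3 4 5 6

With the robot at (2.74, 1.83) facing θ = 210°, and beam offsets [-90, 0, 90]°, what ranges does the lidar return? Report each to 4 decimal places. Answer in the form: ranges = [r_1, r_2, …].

beam 1: φ=-90°, α=120°
  dir = (cos 120°, sin 120°) = (-0.5000, 0.8660); from cell (2,1)
  next x-line at t=1.4800, next y-line at t=0.1963; Δt_x=2.0000, Δt_y=1.1547
    y: enter (2,2) at t=0.1963
    y: enter (2,3) at t=1.3510
    x: enter (1,3) at t=1.4800
    y: enter (1,4) at t=2.5057
    x: enter (0,4) at t=3.4800 ← occupied
  → r_1 = 3.4800
beam 2: φ=0°, α=210°
  dir = (cos 210°, sin 210°) = (-0.8660, -0.5000); from cell (2,1)
  next x-line at t=0.8545, next y-line at t=1.6600; Δt_x=1.1547, Δt_y=2.0000
    x: enter (1,1) at t=0.8545
    y: enter (1,0) at t=1.6600 ← occupied
  → r_2 = 1.6600
beam 3: φ=90°, α=300°
  dir = (cos 300°, sin 300°) = (0.5000, -0.8660); from cell (2,1)
  next x-line at t=0.5200, next y-line at t=0.9584; Δt_x=2.0000, Δt_y=1.1547
    x: enter (3,1) at t=0.5200 ← occupied
  → r_3 = 0.5200

ranges = [3.4800, 1.6600, 0.5200]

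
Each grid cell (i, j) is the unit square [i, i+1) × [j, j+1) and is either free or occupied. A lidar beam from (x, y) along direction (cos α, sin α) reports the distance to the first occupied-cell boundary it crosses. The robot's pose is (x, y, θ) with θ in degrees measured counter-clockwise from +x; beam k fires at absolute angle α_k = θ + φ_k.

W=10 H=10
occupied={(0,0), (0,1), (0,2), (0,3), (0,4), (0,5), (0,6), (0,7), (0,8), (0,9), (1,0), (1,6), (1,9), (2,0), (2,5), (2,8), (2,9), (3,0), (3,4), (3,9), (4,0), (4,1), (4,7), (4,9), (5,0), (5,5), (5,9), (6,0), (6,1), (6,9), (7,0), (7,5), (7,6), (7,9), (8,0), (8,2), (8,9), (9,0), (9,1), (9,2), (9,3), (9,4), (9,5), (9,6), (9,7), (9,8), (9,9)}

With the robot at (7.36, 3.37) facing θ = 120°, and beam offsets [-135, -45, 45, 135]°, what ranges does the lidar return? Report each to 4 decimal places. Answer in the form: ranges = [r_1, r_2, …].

ranges = [1.4296, 1.6875, 3.4785, 1.4183]

beam 1: φ=-135°, α=345°
  cosα=0.9659 sinα=-0.2588 | (7,3) | tMaxX 0.6626 tMaxY 1.4296 | tΔX 1.0353 tΔY 3.8637
    t=0.6626 [x] (8,3)
    t=1.4296 [y] (8,2) — stop
  → r_1 = 1.4296
beam 2: φ=-45°, α=75°
  cosα=0.2588 sinα=0.9659 | (7,3) | tMaxX 2.4728 tMaxY 0.6522 | tΔX 3.8637 tΔY 1.0353
    t=0.6522 [y] (7,4)
    t=1.6875 [y] (7,5) — stop
  → r_2 = 1.6875
beam 3: φ=45°, α=165°
  cosα=-0.9659 sinα=0.2588 | (7,3) | tMaxX 0.3727 tMaxY 2.4341 | tΔX 1.0353 tΔY 3.8637
    t=0.3727 [x] (6,3)
    t=1.4080 [x] (5,3)
    t=2.4341 [y] (5,4)
    t=2.4433 [x] (4,4)
    t=3.4785 [x] (3,4) — stop
  → r_3 = 3.4785
beam 4: φ=135°, α=255°
  cosα=-0.2588 sinα=-0.9659 | (7,3) | tMaxX 1.3909 tMaxY 0.3831 | tΔX 3.8637 tΔY 1.0353
    t=0.3831 [y] (7,2)
    t=1.3909 [x] (6,2)
    t=1.4183 [y] (6,1) — stop
  → r_4 = 1.4183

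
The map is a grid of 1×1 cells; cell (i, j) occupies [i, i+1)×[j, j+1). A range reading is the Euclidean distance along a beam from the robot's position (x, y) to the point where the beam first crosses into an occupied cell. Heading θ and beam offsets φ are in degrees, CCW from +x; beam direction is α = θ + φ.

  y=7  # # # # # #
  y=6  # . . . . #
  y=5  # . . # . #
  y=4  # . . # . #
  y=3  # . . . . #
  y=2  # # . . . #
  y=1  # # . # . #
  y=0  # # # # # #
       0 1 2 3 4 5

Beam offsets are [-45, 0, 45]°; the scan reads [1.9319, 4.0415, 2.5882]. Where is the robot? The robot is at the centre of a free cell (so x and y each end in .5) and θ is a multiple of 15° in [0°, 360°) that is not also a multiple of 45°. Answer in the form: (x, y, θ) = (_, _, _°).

Enumerate (i+0.5, j+0.5, θ) over the 19 free cells and 16 admissible headings. For each, cast all 3 beams and compare to the given ranges.
  (2.5, 6.5, 285°): beam 1 = 3.0000 ≠ 1.9319 ✗
  (4.5, 3.5, 330°): beam 2 = 0.5774 ≠ 4.0415 ✗
  (2.5, 6.5, 240°): beam 1 = 1.5529 ≠ 1.9319 ✗
  (4.5, 2.5, 75°): beam 1 = 0.5774 ≠ 1.9319 ✗
  …
  (4.5, 2.5, 150°): r_1=1.9319, r_2=4.0415, r_3=2.5882 — all match ✓
No second candidate reproduces the full scan.

(x, y, θ) = (4.5, 2.5, 150°)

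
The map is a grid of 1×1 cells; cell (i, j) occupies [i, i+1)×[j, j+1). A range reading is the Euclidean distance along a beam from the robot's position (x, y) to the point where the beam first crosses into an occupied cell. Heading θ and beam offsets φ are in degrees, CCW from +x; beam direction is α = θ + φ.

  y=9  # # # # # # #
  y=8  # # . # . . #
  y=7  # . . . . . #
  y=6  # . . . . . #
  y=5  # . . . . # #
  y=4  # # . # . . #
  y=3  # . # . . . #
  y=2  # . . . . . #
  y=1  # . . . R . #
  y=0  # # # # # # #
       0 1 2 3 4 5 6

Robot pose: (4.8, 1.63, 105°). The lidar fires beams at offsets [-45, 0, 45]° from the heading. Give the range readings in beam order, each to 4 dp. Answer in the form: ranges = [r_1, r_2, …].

beam 1: φ=-45°, α=60°
  direction (0.5000, 0.8660); cell (4,1); t to first gridline: x 0.4000, y 0.4272 (then +2.0000 / +1.1547)
    (5,1) via x @ 0.4000
    (5,2) via y @ 0.4272
    (5,3) via y @ 1.5819
    (6,3) via x @ 2.4000  # hit
  → r_1 = 2.4000
beam 2: φ=0°, α=105°
  direction (-0.2588, 0.9659); cell (4,1); t to first gridline: x 3.0910, y 0.3831 (then +3.8637 / +1.0353)
    (4,2) via y @ 0.3831
    (4,3) via y @ 1.4183
    (4,4) via y @ 2.4536
    (3,4) via x @ 3.0910  # hit
  → r_2 = 3.0910
beam 3: φ=45°, α=150°
  direction (-0.8660, 0.5000); cell (4,1); t to first gridline: x 0.9238, y 0.7400 (then +1.1547 / +2.0000)
    (4,2) via y @ 0.7400
    (3,2) via x @ 0.9238
    (2,2) via x @ 2.0785
    (2,3) via y @ 2.7400  # hit
  → r_3 = 2.7400

ranges = [2.4000, 3.0910, 2.7400]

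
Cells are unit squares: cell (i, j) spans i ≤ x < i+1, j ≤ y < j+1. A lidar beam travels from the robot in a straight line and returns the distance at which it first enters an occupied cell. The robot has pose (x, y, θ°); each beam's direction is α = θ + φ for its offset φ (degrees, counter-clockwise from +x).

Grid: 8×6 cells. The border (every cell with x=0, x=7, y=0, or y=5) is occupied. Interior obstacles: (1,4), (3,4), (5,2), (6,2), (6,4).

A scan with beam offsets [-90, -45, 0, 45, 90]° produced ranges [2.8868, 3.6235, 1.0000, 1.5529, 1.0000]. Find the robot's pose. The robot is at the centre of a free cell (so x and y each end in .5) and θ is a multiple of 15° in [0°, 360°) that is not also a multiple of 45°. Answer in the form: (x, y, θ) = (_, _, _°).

The pose lattice has 19·16 = 304 candidates. Test each by forward raycasting.
  (5.5, 1.5, 240°): beam 1 = 5.0000 ≠ 2.8868 ✗
  (5.5, 1.5, 195°): beam 1 = 0.5176 ≠ 2.8868 ✗
  (2.5, 4.5, 300°): beam 1 = 0.5774 ≠ 2.8868 ✗
  (6.5, 3.5, 300°): beam 1 = 1.0000 ≠ 2.8868 ✗
  …
  (2.5, 3.5, 60°): r_1=2.8868, r_2=3.6235, r_3=1.0000, r_4=1.5529, r_5=1.0000 — all match ✓
Unique over the lattice → pose = (2.5, 3.5, 60°).

(x, y, θ) = (2.5, 3.5, 60°)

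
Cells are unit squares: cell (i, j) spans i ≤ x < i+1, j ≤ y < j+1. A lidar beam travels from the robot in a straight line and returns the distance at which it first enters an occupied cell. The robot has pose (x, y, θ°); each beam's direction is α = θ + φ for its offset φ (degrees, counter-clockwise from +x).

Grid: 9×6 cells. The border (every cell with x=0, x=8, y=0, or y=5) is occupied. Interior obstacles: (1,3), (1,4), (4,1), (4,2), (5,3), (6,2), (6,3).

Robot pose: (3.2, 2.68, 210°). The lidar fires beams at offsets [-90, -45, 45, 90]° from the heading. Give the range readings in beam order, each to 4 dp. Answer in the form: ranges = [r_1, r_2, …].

beam 1: φ=-90°, α=120°
  dir = (cos 120°, sin 120°) = (-0.5000, 0.8660); from cell (3,2)
  next x-line at t=0.4000, next y-line at t=0.3695; Δt_x=2.0000, Δt_y=1.1547
    y: enter (3,3) at t=0.3695
    x: enter (2,3) at t=0.4000
    y: enter (2,4) at t=1.5242
    x: enter (1,4) at t=2.4000 ← occupied
  → r_1 = 2.4000
beam 2: φ=-45°, α=165°
  dir = (cos 165°, sin 165°) = (-0.9659, 0.2588); from cell (3,2)
  next x-line at t=0.2071, next y-line at t=1.2364; Δt_x=1.0353, Δt_y=3.8637
    x: enter (2,2) at t=0.2071
    y: enter (2,3) at t=1.2364
    x: enter (1,3) at t=1.2423 ← occupied
  → r_2 = 1.2423
beam 3: φ=45°, α=255°
  dir = (cos 255°, sin 255°) = (-0.2588, -0.9659); from cell (3,2)
  next x-line at t=0.7727, next y-line at t=0.7040; Δt_x=3.8637, Δt_y=1.0353
    y: enter (3,1) at t=0.7040
    x: enter (2,1) at t=0.7727
    y: enter (2,0) at t=1.7393 ← occupied
  → r_3 = 1.7393
beam 4: φ=90°, α=300°
  dir = (cos 300°, sin 300°) = (0.5000, -0.8660); from cell (3,2)
  next x-line at t=1.6000, next y-line at t=0.7852; Δt_x=2.0000, Δt_y=1.1547
    y: enter (3,1) at t=0.7852
    x: enter (4,1) at t=1.6000 ← occupied
  → r_4 = 1.6000

ranges = [2.4000, 1.2423, 1.7393, 1.6000]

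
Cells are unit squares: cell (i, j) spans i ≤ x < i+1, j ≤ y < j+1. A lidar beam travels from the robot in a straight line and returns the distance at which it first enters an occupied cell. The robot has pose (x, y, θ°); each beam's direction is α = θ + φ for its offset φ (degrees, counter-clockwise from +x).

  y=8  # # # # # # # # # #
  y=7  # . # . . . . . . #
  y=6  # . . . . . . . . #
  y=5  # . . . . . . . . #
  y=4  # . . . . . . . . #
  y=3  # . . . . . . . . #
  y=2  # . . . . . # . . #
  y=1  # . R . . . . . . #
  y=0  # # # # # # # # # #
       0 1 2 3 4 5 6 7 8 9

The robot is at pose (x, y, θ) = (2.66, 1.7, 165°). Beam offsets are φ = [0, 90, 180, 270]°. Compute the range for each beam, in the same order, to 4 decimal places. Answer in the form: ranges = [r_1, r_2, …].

beam 1: φ=0°, α=165°
  d=(-0.9659,0.2588)  start (2,1)  tX=0.6833 tY=1.1591  stride 1/|dx|=1.0353 1/|dy|=3.8637
    cross x-line → (1,1), t=0.6833
    cross y-line → (1,2), t=1.1591
    cross x-line → (0,2), t=1.7186 (wall)
  → r_1 = 1.7186
beam 2: φ=90°, α=255°
  d=(-0.2588,-0.9659)  start (2,1)  tX=2.5500 tY=0.7247  stride 1/|dx|=3.8637 1/|dy|=1.0353
    cross y-line → (2,0), t=0.7247 (wall)
  → r_2 = 0.7247
beam 3: φ=180°, α=345°
  d=(0.9659,-0.2588)  start (2,1)  tX=0.3520 tY=2.7046  stride 1/|dx|=1.0353 1/|dy|=3.8637
    cross x-line → (3,1), t=0.3520
    cross x-line → (4,1), t=1.3873
    cross x-line → (5,1), t=2.4225
    cross y-line → (5,0), t=2.7046 (wall)
  → r_3 = 2.7046
beam 4: φ=270°, α=75°
  d=(0.2588,0.9659)  start (2,1)  tX=1.3137 tY=0.3106  stride 1/|dx|=3.8637 1/|dy|=1.0353
    cross y-line → (2,2), t=0.3106
    cross x-line → (3,2), t=1.3137
    cross y-line → (3,3), t=1.3459
    cross y-line → (3,4), t=2.3811
    cross y-line → (3,5), t=3.4164
    cross y-line → (3,6), t=4.4517
    cross x-line → (4,6), t=5.1774
    cross y-line → (4,7), t=5.4870
    cross y-line → (4,8), t=6.5222 (wall)
  → r_4 = 6.5222

ranges = [1.7186, 0.7247, 2.7046, 6.5222]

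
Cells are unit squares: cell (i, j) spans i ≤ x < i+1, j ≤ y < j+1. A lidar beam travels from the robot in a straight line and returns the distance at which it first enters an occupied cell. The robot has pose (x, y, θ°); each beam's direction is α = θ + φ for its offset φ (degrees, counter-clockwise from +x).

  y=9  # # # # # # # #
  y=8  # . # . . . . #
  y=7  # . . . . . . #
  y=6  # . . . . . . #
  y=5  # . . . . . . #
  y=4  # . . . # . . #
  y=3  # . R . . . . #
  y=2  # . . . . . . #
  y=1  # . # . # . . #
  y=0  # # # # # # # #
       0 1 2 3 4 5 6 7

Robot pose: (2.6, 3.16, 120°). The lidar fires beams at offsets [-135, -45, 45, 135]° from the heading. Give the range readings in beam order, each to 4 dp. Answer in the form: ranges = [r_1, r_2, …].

beam 1: φ=-135°, α=345°
  d=(0.9659,-0.2588)  start (2,3)  tX=0.4141 tY=0.6182  stride 1/|dx|=1.0353 1/|dy|=3.8637
    cross x-line → (3,3), t=0.4141
    cross y-line → (3,2), t=0.6182
    cross x-line → (4,2), t=1.4494
    cross x-line → (5,2), t=2.4847
    cross x-line → (6,2), t=3.5199
    cross y-line → (6,1), t=4.4819
    cross x-line → (7,1), t=4.5552 (wall)
  → r_1 = 4.5552
beam 2: φ=-45°, α=75°
  d=(0.2588,0.9659)  start (2,3)  tX=1.5455 tY=0.8696  stride 1/|dx|=3.8637 1/|dy|=1.0353
    cross y-line → (2,4), t=0.8696
    cross x-line → (3,4), t=1.5455
    cross y-line → (3,5), t=1.9049
    cross y-line → (3,6), t=2.9402
    cross y-line → (3,7), t=3.9755
    cross y-line → (3,8), t=5.0107
    cross x-line → (4,8), t=5.4092
    cross y-line → (4,9), t=6.0460 (wall)
  → r_2 = 6.0460
beam 3: φ=45°, α=165°
  d=(-0.9659,0.2588)  start (2,3)  tX=0.6212 tY=3.2455  stride 1/|dx|=1.0353 1/|dy|=3.8637
    cross x-line → (1,3), t=0.6212
    cross x-line → (0,3), t=1.6564 (wall)
  → r_3 = 1.6564
beam 4: φ=135°, α=255°
  d=(-0.2588,-0.9659)  start (2,3)  tX=2.3182 tY=0.1656  stride 1/|dx|=3.8637 1/|dy|=1.0353
    cross y-line → (2,2), t=0.1656
    cross y-line → (2,1), t=1.2009 (wall)
  → r_4 = 1.2009

ranges = [4.5552, 6.0460, 1.6564, 1.2009]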